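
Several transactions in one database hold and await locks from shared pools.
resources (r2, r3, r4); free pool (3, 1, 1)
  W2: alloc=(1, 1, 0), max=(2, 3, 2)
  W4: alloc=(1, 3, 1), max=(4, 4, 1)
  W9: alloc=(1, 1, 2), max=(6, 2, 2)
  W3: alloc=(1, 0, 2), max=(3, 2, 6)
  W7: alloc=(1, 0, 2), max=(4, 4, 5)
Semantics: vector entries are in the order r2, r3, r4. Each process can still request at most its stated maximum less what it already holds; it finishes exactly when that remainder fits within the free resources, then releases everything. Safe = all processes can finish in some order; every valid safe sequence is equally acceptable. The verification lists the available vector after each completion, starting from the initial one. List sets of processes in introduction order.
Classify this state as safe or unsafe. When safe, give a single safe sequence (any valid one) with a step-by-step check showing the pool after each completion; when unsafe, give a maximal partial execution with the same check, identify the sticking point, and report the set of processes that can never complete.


The state is SAFE; one workable sequence: W4, W2, W9, W3, W7.
Key observation: W4 marks the first exact bind of the order: its need (3, 1, 0) fits the free (3, 1, 1) with zero slack on a requested resource.
Verifying each step:
  pool = (3, 1, 1)
  W4: need (3, 1, 0) fits (3, 1, 1); releases (1, 3, 1), pool now (4, 4, 2)
  W2: need (1, 2, 2) fits (4, 4, 2); releases (1, 1, 0), pool now (5, 5, 2)
  W9: need (5, 1, 0) fits (5, 5, 2); releases (1, 1, 2), pool now (6, 6, 4)
  W3: need (2, 2, 4) fits (6, 6, 4); releases (1, 0, 2), pool now (7, 6, 6)
  W7: need (3, 4, 3) fits (7, 6, 6); releases (1, 0, 2), pool now (8, 6, 8)


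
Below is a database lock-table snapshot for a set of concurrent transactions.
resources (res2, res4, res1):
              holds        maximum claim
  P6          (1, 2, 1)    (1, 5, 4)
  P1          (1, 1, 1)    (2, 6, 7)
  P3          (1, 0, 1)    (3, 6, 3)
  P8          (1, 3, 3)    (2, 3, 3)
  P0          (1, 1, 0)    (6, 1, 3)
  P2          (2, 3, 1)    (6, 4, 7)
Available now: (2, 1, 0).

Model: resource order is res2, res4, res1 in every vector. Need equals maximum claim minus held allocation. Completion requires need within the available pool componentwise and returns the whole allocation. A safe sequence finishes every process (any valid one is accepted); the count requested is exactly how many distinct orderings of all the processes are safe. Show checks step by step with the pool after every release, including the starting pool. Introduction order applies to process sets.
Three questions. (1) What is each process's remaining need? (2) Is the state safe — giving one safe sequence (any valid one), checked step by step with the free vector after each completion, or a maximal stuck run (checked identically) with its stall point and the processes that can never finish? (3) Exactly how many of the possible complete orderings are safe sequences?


(1) Remaining need (order res2, res4, res1):
  P6: (0, 3, 3)
  P1: (1, 5, 6)
  P3: (2, 6, 2)
  P8: (1, 0, 0)
  P0: (5, 0, 3)
  P2: (4, 1, 6)
(2) UNSAFE.
Key observation: no order helps: past P8, P6, P3, P0, the free pool tops out at (6, 7, 5), below what each blocked process needs in res1.
A maximal execution: P8, P6, P3, P0 — then nothing else fits. Check, step by step:
  pool = (2, 1, 0)
  P8 needs (1, 0, 0) <= (2, 1, 0) -> finishes; pool += (1, 3, 3) = (3, 4, 3)
  P6 needs (0, 3, 3) <= (3, 4, 3) -> finishes; pool += (1, 2, 1) = (4, 6, 4)
  P3 needs (2, 6, 2) <= (4, 6, 4) -> finishes; pool += (1, 0, 1) = (5, 6, 5)
  P0 needs (5, 0, 3) <= (5, 6, 5) -> finishes; pool += (1, 1, 0) = (6, 7, 5)
  P1 still needs (1, 5, 6) but only (6, 7, 5) is free — short on res1
  P2 still needs (4, 1, 6) but only (6, 7, 5) is free — short on res1
Never able to finish: P1 and P2.
(3) The exact count: 0 of the possible complete orderings are safe sequences.


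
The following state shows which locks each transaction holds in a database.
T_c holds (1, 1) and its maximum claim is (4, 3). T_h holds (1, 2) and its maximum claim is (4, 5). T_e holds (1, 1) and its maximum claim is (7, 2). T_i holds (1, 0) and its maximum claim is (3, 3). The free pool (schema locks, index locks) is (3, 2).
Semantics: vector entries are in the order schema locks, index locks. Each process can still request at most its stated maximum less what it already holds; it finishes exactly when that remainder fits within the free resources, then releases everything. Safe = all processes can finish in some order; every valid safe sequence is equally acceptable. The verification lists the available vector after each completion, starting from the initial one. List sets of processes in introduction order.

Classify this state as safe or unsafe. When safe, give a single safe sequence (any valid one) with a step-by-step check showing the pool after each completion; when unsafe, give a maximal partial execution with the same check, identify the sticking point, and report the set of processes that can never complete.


The state is SAFE; one workable sequence: T_c, T_h, T_i, T_e.
Key observation: T_c marks the first exact bind of the order: its need (3, 2) fits the free (3, 2) with zero slack on a requested resource.
Verifying each step:
  pool = (3, 2)
  T_c needs (3, 2) <= (3, 2) -> finishes; pool += (1, 1) = (4, 3)
  T_h needs (3, 3) <= (4, 3) -> finishes; pool += (1, 2) = (5, 5)
  T_i needs (2, 3) <= (5, 5) -> finishes; pool += (1, 0) = (6, 5)
  T_e needs (6, 1) <= (6, 5) -> finishes; pool += (1, 1) = (7, 6)


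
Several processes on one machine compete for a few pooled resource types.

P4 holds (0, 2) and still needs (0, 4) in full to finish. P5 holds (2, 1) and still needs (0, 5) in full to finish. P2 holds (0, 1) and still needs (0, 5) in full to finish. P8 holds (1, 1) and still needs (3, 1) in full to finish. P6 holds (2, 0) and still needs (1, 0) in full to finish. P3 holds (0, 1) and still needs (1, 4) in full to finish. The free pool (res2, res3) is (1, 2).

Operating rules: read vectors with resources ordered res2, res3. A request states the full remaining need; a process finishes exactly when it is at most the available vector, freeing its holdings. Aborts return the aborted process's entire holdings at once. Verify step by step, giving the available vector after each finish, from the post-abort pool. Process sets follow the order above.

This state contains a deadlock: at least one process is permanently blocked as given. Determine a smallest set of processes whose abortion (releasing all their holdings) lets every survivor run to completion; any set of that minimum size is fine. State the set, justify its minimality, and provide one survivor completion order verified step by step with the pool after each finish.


The answer: abort P5.
Key observation: no ordering could ever have run P3 before the abort of P5; with (2, 1) back in the pool it fits at step 3.
No smaller set exists: with zero aborts the deadlock remains.
The survivors complete as P8, P6, P3, P4, P2. Walking it through (starting from the post-abort pool):
  pool = (3, 3)
  P8 needs (3, 1) <= (3, 3) -> finishes; pool += (1, 1) = (4, 4)
  P6 needs (1, 0) <= (4, 4) -> finishes; pool += (2, 0) = (6, 4)
  P3 needs (1, 4) <= (6, 4) -> finishes; pool += (0, 1) = (6, 5)
  P4 needs (0, 4) <= (6, 5) -> finishes; pool += (0, 2) = (6, 7)
  P2 needs (0, 5) <= (6, 7) -> finishes; pool += (0, 1) = (6, 8)


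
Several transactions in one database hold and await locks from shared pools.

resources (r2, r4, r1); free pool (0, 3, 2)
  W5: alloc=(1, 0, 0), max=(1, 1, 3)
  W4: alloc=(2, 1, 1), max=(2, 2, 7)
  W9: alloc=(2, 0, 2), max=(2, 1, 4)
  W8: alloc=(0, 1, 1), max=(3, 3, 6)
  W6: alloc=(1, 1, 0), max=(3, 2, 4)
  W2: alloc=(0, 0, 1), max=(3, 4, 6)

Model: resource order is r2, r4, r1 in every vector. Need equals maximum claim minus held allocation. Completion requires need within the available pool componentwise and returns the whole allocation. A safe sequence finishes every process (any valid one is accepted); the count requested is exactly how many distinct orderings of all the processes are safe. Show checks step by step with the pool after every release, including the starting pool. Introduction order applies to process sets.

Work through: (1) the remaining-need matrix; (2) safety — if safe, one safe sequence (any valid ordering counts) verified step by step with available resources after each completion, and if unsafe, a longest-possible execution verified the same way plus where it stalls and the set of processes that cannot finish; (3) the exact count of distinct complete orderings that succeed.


(1) Outstanding need per process (order r2, r4, r1):
  W5: (0, 1, 3)
  W4: (0, 1, 6)
  W9: (0, 1, 2)
  W8: (3, 2, 5)
  W6: (2, 1, 4)
  W2: (3, 4, 5)
(2) UNSAFE — no complete ordering exists.
Key observation: the wall is r1: completing W9, W5, W6 brings the pool only to (4, 4, 4), and all the rest need more.
Going as far as possible: W9, W5, W6; after that, nothing fits. Step-by-step check:
  pool = (0, 3, 2)
  W9: need (0, 1, 2) fits (0, 3, 2); releases (2, 0, 2), pool now (2, 3, 4)
  W5: need (0, 1, 3) fits (2, 3, 4); releases (1, 0, 0), pool now (3, 3, 4)
  W6: need (2, 1, 4) fits (3, 3, 4); releases (1, 1, 0), pool now (4, 4, 4)
  W4 cannot run: need (0, 1, 6) vs free (4, 4, 4) (insufficient r1)
  W8 cannot run: need (3, 2, 5) vs free (4, 4, 4) (insufficient r1)
  W2 cannot run: need (3, 4, 5) vs free (4, 4, 4) (insufficient r1)
Processes that can never finish: W4, W8 and W2.
(3) The exact count: 0 of the possible complete orderings are safe sequences.


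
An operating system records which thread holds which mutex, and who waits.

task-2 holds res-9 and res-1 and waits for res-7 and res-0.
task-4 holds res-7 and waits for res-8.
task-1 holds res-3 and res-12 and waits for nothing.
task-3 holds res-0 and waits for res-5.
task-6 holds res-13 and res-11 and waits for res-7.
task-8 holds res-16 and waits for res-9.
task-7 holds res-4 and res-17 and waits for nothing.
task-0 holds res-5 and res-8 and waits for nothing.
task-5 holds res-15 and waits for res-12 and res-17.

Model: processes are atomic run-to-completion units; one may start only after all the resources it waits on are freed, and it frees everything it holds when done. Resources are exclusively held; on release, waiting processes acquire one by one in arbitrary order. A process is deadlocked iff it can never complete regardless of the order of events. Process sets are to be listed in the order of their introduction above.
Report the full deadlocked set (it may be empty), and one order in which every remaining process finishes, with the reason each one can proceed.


The deadlocked set is empty.
Key observation: every chain of waits terminates; starting from the processes that wait on nothing, all the rest unlock in turn.
One completion order for the rest: task-7, task-0, task-3, task-4, task-2, task-1, task-5, task-6, task-8.
Verifying each step:
  task-7 waits on nothing -> runs at once and releases res-4 and res-17
  task-0 waits on nothing -> runs at once and releases res-5 and res-8
  task-3 waits on res-5 — all released -> runs and releases res-0
  task-4 waits on res-8 — all released -> runs and releases res-7
  task-2 waits on res-7 and res-0 — all released -> runs and releases res-9 and res-1
  task-1 waits on nothing -> runs at once and releases res-3 and res-12
  task-5 waits on res-12 and res-17 — all released -> runs and releases res-15
  task-6 waits on res-7 — all released -> runs and releases res-13 and res-11
  task-8 waits on res-9 — all released -> runs and releases res-16


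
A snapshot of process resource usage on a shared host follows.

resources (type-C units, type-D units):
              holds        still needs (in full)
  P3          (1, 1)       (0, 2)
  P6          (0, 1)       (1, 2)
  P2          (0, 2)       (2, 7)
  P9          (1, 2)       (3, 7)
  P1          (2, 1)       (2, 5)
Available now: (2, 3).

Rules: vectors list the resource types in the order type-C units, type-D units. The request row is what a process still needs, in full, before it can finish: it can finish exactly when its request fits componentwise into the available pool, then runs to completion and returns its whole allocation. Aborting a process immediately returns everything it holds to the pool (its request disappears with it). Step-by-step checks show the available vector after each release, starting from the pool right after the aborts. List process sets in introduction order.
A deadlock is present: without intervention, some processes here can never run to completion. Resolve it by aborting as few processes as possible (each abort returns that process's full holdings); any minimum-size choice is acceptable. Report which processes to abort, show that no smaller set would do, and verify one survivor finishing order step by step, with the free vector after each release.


Abort P9.
Key observation: P2 was stuck for good until P9 gave back (1, 2); in the order shown it finishes at step 3.
No smaller set exists: with zero aborts the deadlock remains.
Survivors finish in the order: P1, P6, P2, P3. Step-by-step check (pool after the aborts first):
  pool = (3, 5)
  P1 needs (2, 5) <= (3, 5) -> finishes; pool += (2, 1) = (5, 6)
  P6 needs (1, 2) <= (5, 6) -> finishes; pool += (0, 1) = (5, 7)
  P2 needs (2, 7) <= (5, 7) -> finishes; pool += (0, 2) = (5, 9)
  P3 needs (0, 2) <= (5, 9) -> finishes; pool += (1, 1) = (6, 10)


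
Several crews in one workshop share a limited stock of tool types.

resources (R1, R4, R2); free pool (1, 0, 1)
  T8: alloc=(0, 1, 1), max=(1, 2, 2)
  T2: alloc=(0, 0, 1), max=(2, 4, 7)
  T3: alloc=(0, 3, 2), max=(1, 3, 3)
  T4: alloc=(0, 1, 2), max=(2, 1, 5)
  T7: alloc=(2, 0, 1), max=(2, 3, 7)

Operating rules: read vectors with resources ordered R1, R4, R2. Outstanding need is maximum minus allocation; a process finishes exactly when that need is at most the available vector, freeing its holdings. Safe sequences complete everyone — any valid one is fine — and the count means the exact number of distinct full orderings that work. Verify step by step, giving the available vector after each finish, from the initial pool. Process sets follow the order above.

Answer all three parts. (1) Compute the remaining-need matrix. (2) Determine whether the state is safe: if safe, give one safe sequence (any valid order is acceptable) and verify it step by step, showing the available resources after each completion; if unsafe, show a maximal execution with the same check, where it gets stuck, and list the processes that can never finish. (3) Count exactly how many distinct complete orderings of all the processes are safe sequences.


(1) Remaining need (order R1, R4, R2):
  T8: (1, 1, 1)
  T2: (2, 4, 6)
  T3: (1, 0, 1)
  T4: (2, 0, 3)
  T7: (0, 3, 6)
(2) The state is UNSAFE.
Key observation: after T3, T8 the pool peaks at (1, 4, 4), and each blocked process is short somewhere: T2 on R1, R2; T4 on R1; T7 on R2.
The run T3, T8 cannot be extended any further. Check, step by step:
  pool = (1, 0, 1)
  T3: need (1, 0, 1) fits (1, 0, 1); releases (0, 3, 2), pool now (1, 3, 3)
  T8: need (1, 1, 1) fits (1, 3, 3); releases (0, 1, 1), pool now (1, 4, 4)
  T2 still needs (2, 4, 6) but only (1, 4, 4) is free — short on R1 and R2
  T4 still needs (2, 0, 3) but only (1, 4, 4) is free — short on R1
  T7 still needs (0, 3, 6) but only (1, 4, 4) is free — short on R2
Permanently blocked: T2, T4 and T7.
(3) Exactly 0 of the possible complete orderings are safe sequences.


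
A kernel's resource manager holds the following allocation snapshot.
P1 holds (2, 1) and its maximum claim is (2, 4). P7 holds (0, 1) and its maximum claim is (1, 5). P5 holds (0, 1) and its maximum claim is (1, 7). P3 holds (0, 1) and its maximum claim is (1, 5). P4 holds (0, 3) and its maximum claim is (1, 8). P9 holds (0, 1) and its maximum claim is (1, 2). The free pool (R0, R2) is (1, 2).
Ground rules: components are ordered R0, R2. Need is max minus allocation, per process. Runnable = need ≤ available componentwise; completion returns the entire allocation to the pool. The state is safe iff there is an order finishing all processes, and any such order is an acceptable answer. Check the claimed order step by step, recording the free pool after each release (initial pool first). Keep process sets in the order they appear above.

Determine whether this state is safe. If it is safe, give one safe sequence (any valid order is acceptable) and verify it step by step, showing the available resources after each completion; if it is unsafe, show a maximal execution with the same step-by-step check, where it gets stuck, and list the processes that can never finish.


SAFE — a valid safe sequence is P9, P1, P7, P4, P5, P3.
Key observation: P9 marks the first exact bind of the order: its need (1, 1) fits the free (1, 2) with zero slack on a requested resource.
Verifying each step:
  pool = (1, 2)
  run P9 (needs (1, 1), free (1, 2)); after release of (0, 1) the pool is (1, 3)
  run P1 (needs (0, 3), free (1, 3)); after release of (2, 1) the pool is (3, 4)
  run P7 (needs (1, 4), free (3, 4)); after release of (0, 1) the pool is (3, 5)
  run P4 (needs (1, 5), free (3, 5)); after release of (0, 3) the pool is (3, 8)
  run P5 (needs (1, 6), free (3, 8)); after release of (0, 1) the pool is (3, 9)
  run P3 (needs (1, 4), free (3, 9)); after release of (0, 1) the pool is (3, 10)


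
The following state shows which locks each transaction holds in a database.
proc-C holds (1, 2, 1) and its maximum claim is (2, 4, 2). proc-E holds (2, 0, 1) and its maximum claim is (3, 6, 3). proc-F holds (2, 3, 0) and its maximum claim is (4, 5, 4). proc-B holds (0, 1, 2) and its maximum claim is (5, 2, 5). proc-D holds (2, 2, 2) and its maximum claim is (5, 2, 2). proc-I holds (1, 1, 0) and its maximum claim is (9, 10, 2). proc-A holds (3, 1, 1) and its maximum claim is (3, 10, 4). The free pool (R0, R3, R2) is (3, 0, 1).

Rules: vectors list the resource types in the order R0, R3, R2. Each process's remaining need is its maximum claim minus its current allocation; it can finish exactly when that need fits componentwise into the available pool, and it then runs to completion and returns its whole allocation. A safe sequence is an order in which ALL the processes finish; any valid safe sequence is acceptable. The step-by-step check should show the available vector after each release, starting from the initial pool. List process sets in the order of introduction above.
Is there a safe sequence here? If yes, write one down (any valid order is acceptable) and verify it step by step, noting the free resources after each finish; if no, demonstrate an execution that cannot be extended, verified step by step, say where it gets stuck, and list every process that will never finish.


UNSAFE.
Key observation: R3 is the bottleneck — with proc-D, proc-B, proc-C, proc-F, proc-E done the pool holds (10, 8, 7), short of every remaining need.
A maximal execution: proc-D, proc-B, proc-C, proc-F, proc-E — then nothing else fits. Verifying each step:
  pool = (3, 0, 1)
  run proc-D (needs (3, 0, 0), free (3, 0, 1)); after release of (2, 2, 2) the pool is (5, 2, 3)
  run proc-B (needs (5, 1, 3), free (5, 2, 3)); after release of (0, 1, 2) the pool is (5, 3, 5)
  run proc-C (needs (1, 2, 1), free (5, 3, 5)); after release of (1, 2, 1) the pool is (6, 5, 6)
  run proc-F (needs (2, 2, 4), free (6, 5, 6)); after release of (2, 3, 0) the pool is (8, 8, 6)
  run proc-E (needs (1, 6, 2), free (8, 8, 6)); after release of (2, 0, 1) the pool is (10, 8, 7)
  proc-I cannot run: need (8, 9, 2) vs free (10, 8, 7) (insufficient R3)
  proc-A cannot run: need (0, 9, 3) vs free (10, 8, 7) (insufficient R3)
Never able to finish: proc-I and proc-A.


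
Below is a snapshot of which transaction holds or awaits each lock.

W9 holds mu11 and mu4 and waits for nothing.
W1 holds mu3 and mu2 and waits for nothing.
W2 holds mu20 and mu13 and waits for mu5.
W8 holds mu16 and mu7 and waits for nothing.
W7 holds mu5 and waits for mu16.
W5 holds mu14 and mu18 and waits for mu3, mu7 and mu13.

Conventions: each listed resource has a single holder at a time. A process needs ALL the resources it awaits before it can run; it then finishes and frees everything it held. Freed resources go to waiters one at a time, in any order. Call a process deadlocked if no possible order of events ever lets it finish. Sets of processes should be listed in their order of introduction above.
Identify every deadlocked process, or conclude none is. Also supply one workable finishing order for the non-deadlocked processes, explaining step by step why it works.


The deadlocked set is empty.
Key observation: although several processes wait, no cycle exists — each chain bottoms out at a free runner.
The rest can finish in the order W8, W7, W1, W9, W2, W5.
Check, step by step:
  W8: no waits; runs immediately, freeing mu16 and mu7
  W7: everything it awaited (mu16) is free; runs, freeing mu5
  W1: no waits; runs immediately, freeing mu3 and mu2
  W9: no waits; runs immediately, freeing mu11 and mu4
  W2: everything it awaited (mu5) is free; runs, freeing mu20 and mu13
  W5: everything it awaited (mu3, mu7 and mu13) is free; runs, freeing mu14 and mu18


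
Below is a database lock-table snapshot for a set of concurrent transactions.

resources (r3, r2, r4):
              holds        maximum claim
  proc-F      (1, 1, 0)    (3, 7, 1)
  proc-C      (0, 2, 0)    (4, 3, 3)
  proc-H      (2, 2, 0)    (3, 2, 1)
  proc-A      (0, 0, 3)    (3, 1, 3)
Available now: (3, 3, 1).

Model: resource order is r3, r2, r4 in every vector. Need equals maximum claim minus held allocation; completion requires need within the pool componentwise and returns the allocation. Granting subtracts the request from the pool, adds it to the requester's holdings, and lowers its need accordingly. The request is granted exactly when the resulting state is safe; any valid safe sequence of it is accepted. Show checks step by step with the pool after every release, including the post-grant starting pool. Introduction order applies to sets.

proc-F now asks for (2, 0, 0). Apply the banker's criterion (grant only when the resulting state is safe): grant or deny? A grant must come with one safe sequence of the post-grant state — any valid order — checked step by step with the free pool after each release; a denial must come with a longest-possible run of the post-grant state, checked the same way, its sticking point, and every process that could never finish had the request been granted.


DENY: after the grant no complete ordering would exist.
Key observation: after proc-H, proc-A the pool peaks at (3, 5, 4), and each blocked process is short somewhere: proc-F on r2; proc-C on r3.
Pretend the grant happened; the run proc-H, proc-A goes as far as possible. Verifying each step:
  pool = (1, 3, 1)
  proc-H needs (1, 0, 1) <= (1, 3, 1) -> finishes; pool += (2, 2, 0) = (3, 5, 1)
  proc-A needs (3, 1, 0) <= (3, 5, 1) -> finishes; pool += (0, 0, 3) = (3, 5, 4)
  proc-F still needs (0, 6, 1) but only (3, 5, 4) is free — short on r2
  proc-C still needs (4, 1, 3) but only (3, 5, 4) is free — short on r3
Processes that could never finish after the grant: proc-F and proc-C.


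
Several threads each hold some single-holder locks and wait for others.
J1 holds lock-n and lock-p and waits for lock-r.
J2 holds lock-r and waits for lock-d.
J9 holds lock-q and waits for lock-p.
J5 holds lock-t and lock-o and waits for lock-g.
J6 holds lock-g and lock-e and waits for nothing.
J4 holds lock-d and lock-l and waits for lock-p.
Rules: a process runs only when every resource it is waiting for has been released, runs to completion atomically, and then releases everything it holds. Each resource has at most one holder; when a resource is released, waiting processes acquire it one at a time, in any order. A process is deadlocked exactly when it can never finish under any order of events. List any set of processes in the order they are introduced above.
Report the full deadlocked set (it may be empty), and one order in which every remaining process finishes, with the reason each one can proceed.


Deadlocked: J1, J2, J9 and J4.
Key observation: the waits loop around J1 -> J2 -> J4 -> J1 with no way out; J9 waits into the deadlock from upstream.
One completion order for the rest: J6, J5.
Verifying each step:
  J6 waits on nothing -> runs at once and releases lock-g and lock-e
  J5: everything it awaited (lock-g) is free; runs, freeing lock-t and lock-o


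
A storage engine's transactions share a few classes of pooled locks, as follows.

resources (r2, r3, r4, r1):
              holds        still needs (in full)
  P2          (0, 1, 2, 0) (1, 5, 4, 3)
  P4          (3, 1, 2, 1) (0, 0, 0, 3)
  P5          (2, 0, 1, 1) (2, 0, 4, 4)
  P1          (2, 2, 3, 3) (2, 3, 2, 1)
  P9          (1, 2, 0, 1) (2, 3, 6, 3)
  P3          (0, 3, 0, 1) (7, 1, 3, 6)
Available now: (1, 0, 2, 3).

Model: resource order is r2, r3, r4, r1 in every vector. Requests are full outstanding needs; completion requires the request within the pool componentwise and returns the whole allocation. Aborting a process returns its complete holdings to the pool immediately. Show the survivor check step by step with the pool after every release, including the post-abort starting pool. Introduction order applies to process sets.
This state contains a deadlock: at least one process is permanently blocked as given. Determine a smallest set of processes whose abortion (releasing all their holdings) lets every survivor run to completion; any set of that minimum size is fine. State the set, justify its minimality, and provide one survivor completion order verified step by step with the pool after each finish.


The answer: abort P1.
Key observation: aborting P1 returns (2, 2, 3, 3), and P9 — hopeless before — runs at step 2 with the returned capacity in the pool.
Why nothing smaller works: aborting no one leaves the state deadlocked as given.
The survivors complete as P4, P9, P3, P2, P5. Check, step by step (starting from the post-abort pool):
  pool = (3, 2, 5, 6)
  P4 needs (0, 0, 0, 3) <= (3, 2, 5, 6) -> finishes; pool += (3, 1, 2, 1) = (6, 3, 7, 7)
  P9 needs (2, 3, 6, 3) <= (6, 3, 7, 7) -> finishes; pool += (1, 2, 0, 1) = (7, 5, 7, 8)
  P3 needs (7, 1, 3, 6) <= (7, 5, 7, 8) -> finishes; pool += (0, 3, 0, 1) = (7, 8, 7, 9)
  P2 needs (1, 5, 4, 3) <= (7, 8, 7, 9) -> finishes; pool += (0, 1, 2, 0) = (7, 9, 9, 9)
  P5 needs (2, 0, 4, 4) <= (7, 9, 9, 9) -> finishes; pool += (2, 0, 1, 1) = (9, 9, 10, 10)


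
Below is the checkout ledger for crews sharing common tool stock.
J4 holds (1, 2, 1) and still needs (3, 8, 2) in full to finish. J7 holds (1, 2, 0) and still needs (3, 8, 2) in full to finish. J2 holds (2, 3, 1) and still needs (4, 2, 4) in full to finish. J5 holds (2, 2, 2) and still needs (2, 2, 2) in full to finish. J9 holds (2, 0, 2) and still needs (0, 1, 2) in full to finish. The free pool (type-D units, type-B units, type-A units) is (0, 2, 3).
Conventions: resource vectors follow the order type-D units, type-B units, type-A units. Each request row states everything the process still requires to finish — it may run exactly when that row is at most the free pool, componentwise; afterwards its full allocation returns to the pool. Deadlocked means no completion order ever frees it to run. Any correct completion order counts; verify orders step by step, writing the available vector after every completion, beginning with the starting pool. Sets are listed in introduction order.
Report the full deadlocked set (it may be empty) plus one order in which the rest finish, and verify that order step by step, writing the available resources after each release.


Deadlocked set: J4 and J7.
Key observation: after J9, J5, J2 complete, (6, 7, 8) is the best the pool ever gets, yet each leftover process wants more type-B units.
A valid finishing order for the others: J9, J5, J2. Walking it through:
  pool = (0, 2, 3)
  run J9 (needs (0, 1, 2), free (0, 2, 3)); after release of (2, 0, 2) the pool is (2, 2, 5)
  run J5 (needs (2, 2, 2), free (2, 2, 5)); after release of (2, 2, 2) the pool is (4, 4, 7)
  run J2 (needs (4, 2, 4), free (4, 4, 7)); after release of (2, 3, 1) the pool is (6, 7, 8)
The blocked processes can never fit:
  blocked: J4 wants (3, 8, 2), pool (6, 7, 8) — not enough type-B units
  blocked: J7 wants (3, 8, 2), pool (6, 7, 8) — not enough type-B units


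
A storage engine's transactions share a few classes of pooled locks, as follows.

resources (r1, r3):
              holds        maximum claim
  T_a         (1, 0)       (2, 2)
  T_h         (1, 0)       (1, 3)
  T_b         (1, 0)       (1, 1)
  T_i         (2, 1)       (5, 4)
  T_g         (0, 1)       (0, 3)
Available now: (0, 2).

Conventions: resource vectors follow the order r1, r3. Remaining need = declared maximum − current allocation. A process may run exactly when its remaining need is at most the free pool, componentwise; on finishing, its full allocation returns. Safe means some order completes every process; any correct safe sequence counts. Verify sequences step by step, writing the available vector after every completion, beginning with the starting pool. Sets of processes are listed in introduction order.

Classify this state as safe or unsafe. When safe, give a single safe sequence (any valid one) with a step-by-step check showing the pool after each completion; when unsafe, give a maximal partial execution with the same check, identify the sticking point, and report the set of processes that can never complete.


SAFE — a valid safe sequence is T_g, T_b, T_a, T_h, T_i.
Key observation: the order's first zero-slack moment is T_g ((0, 2) needed, (0, 2) free — a requested resource with nothing to spare).
Step-by-step check:
  pool = (0, 2)
  run T_g (needs (0, 2), free (0, 2)); after release of (0, 1) the pool is (0, 3)
  run T_b (needs (0, 1), free (0, 3)); after release of (1, 0) the pool is (1, 3)
  run T_a (needs (1, 2), free (1, 3)); after release of (1, 0) the pool is (2, 3)
  run T_h (needs (0, 3), free (2, 3)); after release of (1, 0) the pool is (3, 3)
  run T_i (needs (3, 3), free (3, 3)); after release of (2, 1) the pool is (5, 4)


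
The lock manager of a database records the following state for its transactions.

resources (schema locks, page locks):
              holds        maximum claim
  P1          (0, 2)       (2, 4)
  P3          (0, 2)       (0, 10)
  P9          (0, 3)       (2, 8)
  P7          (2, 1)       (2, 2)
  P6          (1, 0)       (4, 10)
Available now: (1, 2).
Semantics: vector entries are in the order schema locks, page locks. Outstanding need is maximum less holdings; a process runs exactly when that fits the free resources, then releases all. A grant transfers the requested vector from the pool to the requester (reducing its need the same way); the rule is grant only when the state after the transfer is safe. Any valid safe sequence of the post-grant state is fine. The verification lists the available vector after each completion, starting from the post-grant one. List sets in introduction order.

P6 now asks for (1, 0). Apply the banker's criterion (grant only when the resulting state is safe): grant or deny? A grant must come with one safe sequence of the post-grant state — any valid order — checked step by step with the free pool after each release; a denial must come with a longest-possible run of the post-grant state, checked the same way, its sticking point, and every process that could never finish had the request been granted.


GRANT: granting preserves safety; a valid post-grant sequence is P7, P1, P9, P3, P6.
Key observation: the transfer keeps a workable pool ((0, 2)); P7 starts the safe sequence.
Check on the post-grant state, step by step:
  pool = (0, 2)
  run P7 (needs (0, 1), free (0, 2)); after release of (2, 1) the pool is (2, 3)
  run P1 (needs (2, 2), free (2, 3)); after release of (0, 2) the pool is (2, 5)
  run P9 (needs (2, 5), free (2, 5)); after release of (0, 3) the pool is (2, 8)
  run P3 (needs (0, 8), free (2, 8)); after release of (0, 2) the pool is (2, 10)
  run P6 (needs (2, 10), free (2, 10)); after release of (2, 0) the pool is (4, 10)


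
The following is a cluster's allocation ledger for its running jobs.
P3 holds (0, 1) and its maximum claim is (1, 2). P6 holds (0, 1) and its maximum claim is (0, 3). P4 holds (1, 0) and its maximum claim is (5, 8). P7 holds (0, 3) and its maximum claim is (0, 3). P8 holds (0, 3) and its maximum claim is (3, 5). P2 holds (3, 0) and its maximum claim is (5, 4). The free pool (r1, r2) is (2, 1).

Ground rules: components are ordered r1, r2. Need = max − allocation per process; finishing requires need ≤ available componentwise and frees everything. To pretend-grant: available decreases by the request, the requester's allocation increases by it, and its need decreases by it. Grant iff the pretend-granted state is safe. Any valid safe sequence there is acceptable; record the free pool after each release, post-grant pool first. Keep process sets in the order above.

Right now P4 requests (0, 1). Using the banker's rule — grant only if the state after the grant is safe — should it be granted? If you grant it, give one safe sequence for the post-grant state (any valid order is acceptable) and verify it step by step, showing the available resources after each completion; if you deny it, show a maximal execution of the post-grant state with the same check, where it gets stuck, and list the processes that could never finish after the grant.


GRANT: granting preserves safety; a valid post-grant sequence is P7, P6, P2, P8, P4, P3.
Key observation: post-grant, (2, 0) remains, and an order beginning with P7 completes everyone.
Check on the post-grant state, step by step:
  pool = (2, 0)
  run P7 (needs (0, 0), free (2, 0)); after release of (0, 3) the pool is (2, 3)
  run P6 (needs (0, 2), free (2, 3)); after release of (0, 1) the pool is (2, 4)
  run P2 (needs (2, 4), free (2, 4)); after release of (3, 0) the pool is (5, 4)
  run P8 (needs (3, 2), free (5, 4)); after release of (0, 3) the pool is (5, 7)
  run P4 (needs (4, 7), free (5, 7)); after release of (1, 1) the pool is (6, 8)
  run P3 (needs (1, 1), free (6, 8)); after release of (0, 1) the pool is (6, 9)


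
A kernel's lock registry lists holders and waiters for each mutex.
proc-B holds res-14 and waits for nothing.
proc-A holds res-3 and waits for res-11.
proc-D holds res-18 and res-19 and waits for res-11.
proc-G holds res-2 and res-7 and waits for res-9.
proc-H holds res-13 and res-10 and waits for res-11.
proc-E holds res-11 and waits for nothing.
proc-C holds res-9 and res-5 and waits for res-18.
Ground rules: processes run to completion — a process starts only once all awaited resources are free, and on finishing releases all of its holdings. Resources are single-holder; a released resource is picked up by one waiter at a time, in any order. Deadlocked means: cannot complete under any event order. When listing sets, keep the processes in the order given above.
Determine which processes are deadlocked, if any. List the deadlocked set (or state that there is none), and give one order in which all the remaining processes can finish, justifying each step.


The deadlocked set is empty.
Key observation: every chain of waits terminates; starting from the processes that wait on nothing, all the rest unlock in turn.
A valid finishing order for the others: proc-B, proc-E, proc-H, proc-A, proc-D, proc-C, proc-G.
Step-by-step check:
  run proc-B (it waits on nothing); releases res-14
  run proc-E (it waits on nothing); releases res-11
  proc-H: everything it awaited (res-11) is free; runs, freeing res-13 and res-10
  proc-A: everything it awaited (res-11) is free; runs, freeing res-3
  proc-D: everything it awaited (res-11) is free; runs, freeing res-18 and res-19
  proc-C: everything it awaited (res-18) is free; runs, freeing res-9 and res-5
  proc-G: everything it awaited (res-9) is free; runs, freeing res-2 and res-7


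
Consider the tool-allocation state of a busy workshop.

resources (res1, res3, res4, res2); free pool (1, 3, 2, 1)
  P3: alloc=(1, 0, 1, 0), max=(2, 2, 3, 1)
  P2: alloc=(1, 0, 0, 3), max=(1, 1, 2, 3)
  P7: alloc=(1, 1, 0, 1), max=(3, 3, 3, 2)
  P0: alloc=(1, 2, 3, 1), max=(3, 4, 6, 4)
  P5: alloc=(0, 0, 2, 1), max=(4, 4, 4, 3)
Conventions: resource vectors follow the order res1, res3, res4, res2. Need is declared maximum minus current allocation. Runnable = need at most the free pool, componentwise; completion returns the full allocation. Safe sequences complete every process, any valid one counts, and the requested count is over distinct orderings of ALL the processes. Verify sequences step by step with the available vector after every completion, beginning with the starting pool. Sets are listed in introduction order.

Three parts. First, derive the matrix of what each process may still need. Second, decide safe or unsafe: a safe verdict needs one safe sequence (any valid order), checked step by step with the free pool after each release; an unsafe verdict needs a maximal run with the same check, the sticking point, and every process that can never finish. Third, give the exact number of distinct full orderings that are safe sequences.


(1) Need matrix, components ordered res1, res3, res4, res2:
  P3: (1, 2, 2, 1)
  P2: (0, 1, 2, 0)
  P7: (2, 2, 3, 1)
  P0: (2, 2, 3, 3)
  P5: (4, 4, 2, 2)
(2) SAFE. One safe sequence: P3, P2, P0, P5, P7.
Key observation: at P3 the run first touches a limit — (1, 2, 2, 1) against (1, 3, 2, 1), exact on a resource it actually requests.
Walking it through:
  pool = (1, 3, 2, 1)
  run P3 (needs (1, 2, 2, 1), free (1, 3, 2, 1)); after release of (1, 0, 1, 0) the pool is (2, 3, 3, 1)
  run P2 (needs (0, 1, 2, 0), free (2, 3, 3, 1)); after release of (1, 0, 0, 3) the pool is (3, 3, 3, 4)
  run P0 (needs (2, 2, 3, 3), free (3, 3, 3, 4)); after release of (1, 2, 3, 1) the pool is (4, 5, 6, 5)
  run P5 (needs (4, 4, 2, 2), free (4, 5, 6, 5)); after release of (0, 0, 2, 1) the pool is (4, 5, 8, 6)
  run P7 (needs (2, 2, 3, 1), free (4, 5, 8, 6)); after release of (1, 1, 0, 1) the pool is (5, 6, 8, 7)
(3) Precisely 10 of the possible complete orderings are safe sequences.


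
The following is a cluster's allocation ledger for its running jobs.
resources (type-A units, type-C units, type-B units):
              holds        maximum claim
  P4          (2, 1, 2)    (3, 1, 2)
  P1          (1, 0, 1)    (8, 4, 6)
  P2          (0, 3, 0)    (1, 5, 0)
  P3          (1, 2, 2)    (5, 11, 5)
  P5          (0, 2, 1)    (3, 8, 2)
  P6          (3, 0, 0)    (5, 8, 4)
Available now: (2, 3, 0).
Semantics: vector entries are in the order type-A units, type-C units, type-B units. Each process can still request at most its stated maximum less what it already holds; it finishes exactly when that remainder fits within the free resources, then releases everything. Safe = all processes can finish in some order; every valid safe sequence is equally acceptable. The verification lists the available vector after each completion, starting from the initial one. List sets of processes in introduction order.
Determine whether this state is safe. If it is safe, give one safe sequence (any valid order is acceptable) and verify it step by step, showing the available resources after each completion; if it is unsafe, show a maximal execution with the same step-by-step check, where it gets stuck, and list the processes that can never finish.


The state is SAFE; one workable sequence: P4, P2, P5, P3, P6, P1.
Key observation: reading the order forward, P3 is the first process whose need (4, 9, 3) meets the free pool (4, 9, 3) exactly on a resource it requests.
Check, step by step:
  pool = (2, 3, 0)
  P4: need (1, 0, 0) fits (2, 3, 0); releases (2, 1, 2), pool now (4, 4, 2)
  P2: need (1, 2, 0) fits (4, 4, 2); releases (0, 3, 0), pool now (4, 7, 2)
  P5: need (3, 6, 1) fits (4, 7, 2); releases (0, 2, 1), pool now (4, 9, 3)
  P3: need (4, 9, 3) fits (4, 9, 3); releases (1, 2, 2), pool now (5, 11, 5)
  P6: need (2, 8, 4) fits (5, 11, 5); releases (3, 0, 0), pool now (8, 11, 5)
  P1: need (7, 4, 5) fits (8, 11, 5); releases (1, 0, 1), pool now (9, 11, 6)


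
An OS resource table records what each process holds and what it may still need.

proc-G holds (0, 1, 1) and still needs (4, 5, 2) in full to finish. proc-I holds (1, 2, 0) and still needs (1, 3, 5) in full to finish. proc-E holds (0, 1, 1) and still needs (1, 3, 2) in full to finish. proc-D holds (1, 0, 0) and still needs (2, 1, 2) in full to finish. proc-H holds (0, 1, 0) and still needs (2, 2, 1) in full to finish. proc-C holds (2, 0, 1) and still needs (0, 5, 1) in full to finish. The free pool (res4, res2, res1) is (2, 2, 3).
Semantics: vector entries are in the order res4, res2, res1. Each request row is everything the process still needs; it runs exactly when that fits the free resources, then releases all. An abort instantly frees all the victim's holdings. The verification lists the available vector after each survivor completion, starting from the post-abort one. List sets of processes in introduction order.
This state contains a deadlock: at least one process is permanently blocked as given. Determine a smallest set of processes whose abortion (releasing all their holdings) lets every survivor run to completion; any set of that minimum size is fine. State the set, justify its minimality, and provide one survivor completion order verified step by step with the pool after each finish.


Abort proc-C.
Key observation: the returned (2, 0, 1) from proc-C is what brings proc-I — unrunnable before, under any order — into play at step 4.
Minimality: the empty abort set fails — the state is deadlocked as it stands.
The survivors complete as proc-H, proc-E, proc-D, proc-I, proc-G. Check, step by step (starting from the post-abort pool):
  pool = (4, 2, 4)
  proc-H: need (2, 2, 1) fits (4, 2, 4); releases (0, 1, 0), pool now (4, 3, 4)
  proc-E: need (1, 3, 2) fits (4, 3, 4); releases (0, 1, 1), pool now (4, 4, 5)
  proc-D: need (2, 1, 2) fits (4, 4, 5); releases (1, 0, 0), pool now (5, 4, 5)
  proc-I: need (1, 3, 5) fits (5, 4, 5); releases (1, 2, 0), pool now (6, 6, 5)
  proc-G: need (4, 5, 2) fits (6, 6, 5); releases (0, 1, 1), pool now (6, 7, 6)
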